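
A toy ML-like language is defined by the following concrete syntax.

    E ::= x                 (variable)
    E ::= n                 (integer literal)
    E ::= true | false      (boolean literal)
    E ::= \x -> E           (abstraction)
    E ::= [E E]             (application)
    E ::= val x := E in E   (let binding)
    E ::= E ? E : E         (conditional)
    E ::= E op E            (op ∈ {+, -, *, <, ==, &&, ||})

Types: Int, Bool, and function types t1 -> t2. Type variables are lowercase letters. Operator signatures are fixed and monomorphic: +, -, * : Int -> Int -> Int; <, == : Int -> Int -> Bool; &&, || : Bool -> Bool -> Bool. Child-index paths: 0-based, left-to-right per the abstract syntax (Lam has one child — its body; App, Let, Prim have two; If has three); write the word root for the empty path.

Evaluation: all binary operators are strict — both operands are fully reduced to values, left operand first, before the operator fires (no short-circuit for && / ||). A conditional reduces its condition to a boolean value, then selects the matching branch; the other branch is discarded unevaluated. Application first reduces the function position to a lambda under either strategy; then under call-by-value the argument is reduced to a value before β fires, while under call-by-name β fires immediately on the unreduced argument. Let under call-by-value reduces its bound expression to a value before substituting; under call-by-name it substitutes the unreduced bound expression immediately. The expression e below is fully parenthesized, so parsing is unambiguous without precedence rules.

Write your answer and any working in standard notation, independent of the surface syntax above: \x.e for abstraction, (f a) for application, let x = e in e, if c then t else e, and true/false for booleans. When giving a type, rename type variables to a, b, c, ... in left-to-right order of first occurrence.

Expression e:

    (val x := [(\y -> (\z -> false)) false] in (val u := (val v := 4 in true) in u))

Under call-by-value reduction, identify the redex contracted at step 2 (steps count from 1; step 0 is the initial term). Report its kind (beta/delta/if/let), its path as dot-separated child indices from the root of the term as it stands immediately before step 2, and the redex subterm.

Trace:
step 0: (let x = ((\y.(\z.false)) false) in (let u = (let v = 4 in true) in u))
step 1: [beta@0] (let x = (\z.false) in (let u = (let v = 4 in true) in u))
step 2: [let@root] (let u = (let v = 4 in true) in u)

Answer: let at root : (let x = (\z.false) in (let u = (let v = 4 in true) in u))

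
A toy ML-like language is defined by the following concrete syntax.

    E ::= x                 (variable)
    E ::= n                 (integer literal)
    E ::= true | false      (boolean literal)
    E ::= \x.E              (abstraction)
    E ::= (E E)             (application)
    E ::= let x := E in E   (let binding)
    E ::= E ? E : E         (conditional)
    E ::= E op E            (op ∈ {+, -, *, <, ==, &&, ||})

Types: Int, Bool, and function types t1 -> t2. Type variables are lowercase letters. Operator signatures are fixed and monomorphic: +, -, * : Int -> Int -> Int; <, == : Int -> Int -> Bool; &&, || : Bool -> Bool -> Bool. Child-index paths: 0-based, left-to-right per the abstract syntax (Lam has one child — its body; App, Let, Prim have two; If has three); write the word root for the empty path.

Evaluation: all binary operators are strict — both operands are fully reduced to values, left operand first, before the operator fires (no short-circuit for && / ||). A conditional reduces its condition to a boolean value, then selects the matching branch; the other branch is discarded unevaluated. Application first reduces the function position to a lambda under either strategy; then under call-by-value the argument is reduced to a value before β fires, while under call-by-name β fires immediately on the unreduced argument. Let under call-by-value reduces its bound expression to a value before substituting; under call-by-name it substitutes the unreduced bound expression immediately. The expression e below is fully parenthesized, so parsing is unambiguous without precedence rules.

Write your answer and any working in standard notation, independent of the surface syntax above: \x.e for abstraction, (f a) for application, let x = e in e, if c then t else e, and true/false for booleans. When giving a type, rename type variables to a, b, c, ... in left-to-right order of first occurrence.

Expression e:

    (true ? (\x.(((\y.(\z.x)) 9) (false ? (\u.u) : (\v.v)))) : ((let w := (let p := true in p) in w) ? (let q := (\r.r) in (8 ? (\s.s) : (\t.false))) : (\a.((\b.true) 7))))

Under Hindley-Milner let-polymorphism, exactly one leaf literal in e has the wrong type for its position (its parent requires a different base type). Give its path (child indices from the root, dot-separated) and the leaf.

Derivation:
  unify Bool ~ Bool
x : a
\z._ : c -> a
\y._ : b -> c -> a
  unify b -> c -> a ~ Int -> d
  unify b ~ Int
  unify c -> a ~ d
_ _ : c -> a
  unify Bool ~ Bool
u : e
\u._ : e -> e
v : f
\v._ : f -> f
  unify e -> e ~ f -> f
  unify e ~ f
  unify f ~ f
  unify c -> a ~ (f -> f) -> g
  unify c ~ f -> f
  unify a ~ g
_ _ : g
\x._ : g -> g
let p : Bool
p : Bool
let w : Bool
w : Bool
  unify Bool ~ Bool
r : h
\r._ : h -> h
let q : forall. h -> h
  unify Int ~ Bool
  FAIL: mismatch Int ~ Bool

Answer: 2.1.1.0 : 8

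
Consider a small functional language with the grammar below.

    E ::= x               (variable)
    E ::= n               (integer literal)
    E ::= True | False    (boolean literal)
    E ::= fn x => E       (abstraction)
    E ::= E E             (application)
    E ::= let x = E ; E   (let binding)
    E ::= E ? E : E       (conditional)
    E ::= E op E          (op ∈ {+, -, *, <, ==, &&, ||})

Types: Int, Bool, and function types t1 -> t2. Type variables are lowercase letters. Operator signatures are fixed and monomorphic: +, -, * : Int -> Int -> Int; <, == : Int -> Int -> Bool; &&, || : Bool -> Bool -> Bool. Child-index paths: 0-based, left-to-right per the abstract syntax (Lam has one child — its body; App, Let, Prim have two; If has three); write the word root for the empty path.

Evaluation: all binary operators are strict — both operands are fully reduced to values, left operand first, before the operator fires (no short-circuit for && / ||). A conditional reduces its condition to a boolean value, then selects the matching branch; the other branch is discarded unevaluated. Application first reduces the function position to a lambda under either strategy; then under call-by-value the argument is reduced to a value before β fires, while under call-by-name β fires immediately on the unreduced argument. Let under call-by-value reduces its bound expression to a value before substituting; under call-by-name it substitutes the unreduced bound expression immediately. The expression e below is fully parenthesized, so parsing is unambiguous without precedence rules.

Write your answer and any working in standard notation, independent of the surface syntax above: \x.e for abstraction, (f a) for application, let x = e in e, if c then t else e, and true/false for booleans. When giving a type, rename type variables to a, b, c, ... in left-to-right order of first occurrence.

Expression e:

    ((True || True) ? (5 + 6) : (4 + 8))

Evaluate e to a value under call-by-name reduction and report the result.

Answer: 11

Derivation:
step 0: (if (true || true) then (5 + 6) else (4 + 8))
step 1: [delta@0] (if true then (5 + 6) else (4 + 8))
step 2: [if@root] (5 + 6)
step 3: [delta@root] 11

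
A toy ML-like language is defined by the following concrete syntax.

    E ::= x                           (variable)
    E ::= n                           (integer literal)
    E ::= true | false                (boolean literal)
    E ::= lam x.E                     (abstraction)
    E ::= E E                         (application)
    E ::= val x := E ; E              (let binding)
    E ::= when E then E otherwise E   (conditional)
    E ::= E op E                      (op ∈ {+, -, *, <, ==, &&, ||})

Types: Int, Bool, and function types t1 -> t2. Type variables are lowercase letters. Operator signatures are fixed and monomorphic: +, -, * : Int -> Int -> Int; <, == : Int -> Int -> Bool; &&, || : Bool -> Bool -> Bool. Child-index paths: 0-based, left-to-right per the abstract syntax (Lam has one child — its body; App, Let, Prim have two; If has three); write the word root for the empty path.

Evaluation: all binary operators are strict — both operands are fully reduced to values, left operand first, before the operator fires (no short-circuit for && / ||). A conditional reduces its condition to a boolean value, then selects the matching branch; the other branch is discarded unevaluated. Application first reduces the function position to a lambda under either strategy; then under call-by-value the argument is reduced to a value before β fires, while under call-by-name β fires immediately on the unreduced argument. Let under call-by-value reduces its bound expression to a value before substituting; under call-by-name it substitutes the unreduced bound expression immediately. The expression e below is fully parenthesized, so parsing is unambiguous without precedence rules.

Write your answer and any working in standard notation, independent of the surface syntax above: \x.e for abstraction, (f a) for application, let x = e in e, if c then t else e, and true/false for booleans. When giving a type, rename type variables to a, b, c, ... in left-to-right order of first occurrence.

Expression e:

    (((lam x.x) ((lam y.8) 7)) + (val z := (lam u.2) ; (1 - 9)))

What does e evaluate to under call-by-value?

Answer: 0

Working:
step 0: (((\x.x) ((\y.8) 7)) + (let z = (\u.2) in (1 - 9)))
step 1: [beta@0.1] (((\x.x) 8) + (let z = (\u.2) in (1 - 9)))
step 2: [beta@0] (8 + (let z = (\u.2) in (1 - 9)))
step 3: [let@1] (8 + (1 - 9))
step 4: [delta@1] (8 + -8)
step 5: [delta@root] 0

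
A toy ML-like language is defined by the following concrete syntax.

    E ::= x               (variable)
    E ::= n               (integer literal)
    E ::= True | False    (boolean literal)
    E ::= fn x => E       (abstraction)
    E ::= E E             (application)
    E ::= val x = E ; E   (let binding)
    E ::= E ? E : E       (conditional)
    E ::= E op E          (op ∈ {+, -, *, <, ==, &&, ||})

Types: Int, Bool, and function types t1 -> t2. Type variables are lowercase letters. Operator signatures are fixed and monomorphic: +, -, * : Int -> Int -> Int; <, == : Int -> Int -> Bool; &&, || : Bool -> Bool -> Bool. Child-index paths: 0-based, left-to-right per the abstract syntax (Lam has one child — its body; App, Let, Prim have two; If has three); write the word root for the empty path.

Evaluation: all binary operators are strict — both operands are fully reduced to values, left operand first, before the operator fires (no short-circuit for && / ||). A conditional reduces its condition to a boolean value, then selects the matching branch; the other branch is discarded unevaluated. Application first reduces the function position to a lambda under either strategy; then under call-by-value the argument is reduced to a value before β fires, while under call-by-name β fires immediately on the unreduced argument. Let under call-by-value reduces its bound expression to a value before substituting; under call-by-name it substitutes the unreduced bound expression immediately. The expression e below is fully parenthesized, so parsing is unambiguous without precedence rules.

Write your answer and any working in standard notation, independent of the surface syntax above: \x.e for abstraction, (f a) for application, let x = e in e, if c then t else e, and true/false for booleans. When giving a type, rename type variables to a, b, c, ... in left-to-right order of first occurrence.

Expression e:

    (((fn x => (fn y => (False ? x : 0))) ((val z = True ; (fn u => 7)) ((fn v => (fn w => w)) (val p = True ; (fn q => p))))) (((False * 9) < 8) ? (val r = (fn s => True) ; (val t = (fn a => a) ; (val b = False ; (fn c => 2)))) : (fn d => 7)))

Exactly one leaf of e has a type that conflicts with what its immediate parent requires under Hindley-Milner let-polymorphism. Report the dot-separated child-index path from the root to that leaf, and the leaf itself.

Working:
  unify Bool ~ Bool
x : a
  unify a ~ Int
\y._ : b -> Int
\x._ : Int -> b -> Int
let z : Bool
\u._ : c -> Int
w : e
\w._ : e -> e
\v._ : d -> e -> e
let p : Bool
p : Bool
\q._ : f -> Bool
  unify d -> e -> e ~ (f -> Bool) -> g
  unify d ~ f -> Bool
  unify e -> e ~ g
_ _ : e -> e
  unify c -> Int ~ (e -> e) -> h
  unify c ~ e -> e
  unify Int ~ h
_ _ : Int
  unify Int -> b -> Int ~ Int -> i
  unify Int ~ Int
  unify b -> Int ~ i
_ _ : b -> Int
  unify Bool ~ Int
  FAIL: mismatch Bool ~ Int

Answer: 1.0.0.0 : false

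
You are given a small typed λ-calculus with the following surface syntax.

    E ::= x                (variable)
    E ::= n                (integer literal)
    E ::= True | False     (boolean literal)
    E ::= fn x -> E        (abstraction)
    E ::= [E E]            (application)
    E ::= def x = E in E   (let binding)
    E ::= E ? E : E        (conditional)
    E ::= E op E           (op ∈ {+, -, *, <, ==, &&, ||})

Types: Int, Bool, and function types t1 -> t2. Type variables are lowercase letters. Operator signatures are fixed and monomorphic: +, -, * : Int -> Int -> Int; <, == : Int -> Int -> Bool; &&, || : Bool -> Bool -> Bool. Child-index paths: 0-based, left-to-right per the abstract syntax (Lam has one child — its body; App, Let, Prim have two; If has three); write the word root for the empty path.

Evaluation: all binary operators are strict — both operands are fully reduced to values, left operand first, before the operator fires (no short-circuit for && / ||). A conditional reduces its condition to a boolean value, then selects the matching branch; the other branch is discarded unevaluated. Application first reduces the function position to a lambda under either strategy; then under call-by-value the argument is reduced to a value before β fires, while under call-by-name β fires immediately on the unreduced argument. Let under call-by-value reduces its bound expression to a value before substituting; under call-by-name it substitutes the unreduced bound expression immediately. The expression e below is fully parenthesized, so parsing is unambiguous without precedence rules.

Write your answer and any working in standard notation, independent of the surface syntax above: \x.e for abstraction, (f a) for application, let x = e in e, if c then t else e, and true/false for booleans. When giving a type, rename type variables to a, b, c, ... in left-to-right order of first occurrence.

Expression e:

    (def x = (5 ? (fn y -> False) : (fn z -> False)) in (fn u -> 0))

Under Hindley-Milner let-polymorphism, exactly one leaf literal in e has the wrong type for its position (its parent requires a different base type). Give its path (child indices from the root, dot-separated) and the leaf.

Answer: 0.0 : 5

Trace:
  unify Int ~ Bool
  FAIL: mismatch Int ~ Bool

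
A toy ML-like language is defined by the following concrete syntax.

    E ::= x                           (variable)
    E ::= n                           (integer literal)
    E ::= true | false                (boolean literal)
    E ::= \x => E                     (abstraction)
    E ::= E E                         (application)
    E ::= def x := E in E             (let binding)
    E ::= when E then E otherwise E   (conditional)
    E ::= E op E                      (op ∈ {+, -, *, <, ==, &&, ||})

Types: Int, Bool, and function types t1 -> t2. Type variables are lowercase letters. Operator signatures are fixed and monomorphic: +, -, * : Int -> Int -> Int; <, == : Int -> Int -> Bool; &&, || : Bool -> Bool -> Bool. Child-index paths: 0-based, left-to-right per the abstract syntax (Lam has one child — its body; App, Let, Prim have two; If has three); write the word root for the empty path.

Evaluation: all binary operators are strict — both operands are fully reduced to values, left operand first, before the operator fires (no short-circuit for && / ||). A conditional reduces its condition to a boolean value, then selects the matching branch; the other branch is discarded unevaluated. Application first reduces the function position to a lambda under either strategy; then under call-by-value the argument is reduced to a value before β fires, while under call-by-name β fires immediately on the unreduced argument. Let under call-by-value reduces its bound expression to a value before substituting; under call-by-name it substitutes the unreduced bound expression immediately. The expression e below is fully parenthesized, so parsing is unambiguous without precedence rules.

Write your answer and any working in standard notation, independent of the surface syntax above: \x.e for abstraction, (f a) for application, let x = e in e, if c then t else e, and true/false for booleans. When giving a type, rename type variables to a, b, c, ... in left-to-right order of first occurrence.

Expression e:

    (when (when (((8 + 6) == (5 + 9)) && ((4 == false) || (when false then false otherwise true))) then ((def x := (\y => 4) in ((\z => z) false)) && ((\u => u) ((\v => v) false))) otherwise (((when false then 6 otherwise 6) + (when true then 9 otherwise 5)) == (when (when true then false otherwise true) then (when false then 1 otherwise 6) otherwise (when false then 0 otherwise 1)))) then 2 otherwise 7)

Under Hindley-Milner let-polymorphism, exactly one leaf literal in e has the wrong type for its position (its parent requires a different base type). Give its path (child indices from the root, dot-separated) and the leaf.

Answer: 0.0.1.0.1 : false

Working:
  unify Int ~ Int
  unify Int ~ Int
  unify Int ~ Int
  unify Int ~ Int
  unify Int ~ Int
  unify Int ~ Int
  unify Bool ~ Bool
  unify Int ~ Int
  unify Bool ~ Int
  FAIL: mismatch Bool ~ Int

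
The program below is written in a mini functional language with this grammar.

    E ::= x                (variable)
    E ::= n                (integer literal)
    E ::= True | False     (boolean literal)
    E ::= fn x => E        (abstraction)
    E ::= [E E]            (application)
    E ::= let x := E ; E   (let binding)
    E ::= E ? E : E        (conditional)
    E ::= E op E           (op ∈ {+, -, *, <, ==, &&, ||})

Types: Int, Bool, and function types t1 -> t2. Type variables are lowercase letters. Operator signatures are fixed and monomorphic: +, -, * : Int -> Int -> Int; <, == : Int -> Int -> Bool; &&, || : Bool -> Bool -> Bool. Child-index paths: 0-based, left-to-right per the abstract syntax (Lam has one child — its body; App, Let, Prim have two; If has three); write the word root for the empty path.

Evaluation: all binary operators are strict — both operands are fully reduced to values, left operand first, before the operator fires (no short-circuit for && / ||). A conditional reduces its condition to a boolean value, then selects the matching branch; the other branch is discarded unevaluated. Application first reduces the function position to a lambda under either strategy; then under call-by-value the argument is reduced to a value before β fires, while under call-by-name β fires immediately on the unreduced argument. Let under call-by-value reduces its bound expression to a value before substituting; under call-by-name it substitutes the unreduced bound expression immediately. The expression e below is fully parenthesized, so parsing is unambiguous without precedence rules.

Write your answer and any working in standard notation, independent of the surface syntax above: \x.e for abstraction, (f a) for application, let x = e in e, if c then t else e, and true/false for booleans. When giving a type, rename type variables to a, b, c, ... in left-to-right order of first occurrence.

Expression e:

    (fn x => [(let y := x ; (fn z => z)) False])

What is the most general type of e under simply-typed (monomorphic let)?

Answer: a -> Bool

Working:
x : a
let y : a
z : b
\z._ : b -> b
  unify b -> b ~ Bool -> c
  unify b ~ Bool
  unify Bool ~ c
_ _ : Bool
\x._ : a -> Bool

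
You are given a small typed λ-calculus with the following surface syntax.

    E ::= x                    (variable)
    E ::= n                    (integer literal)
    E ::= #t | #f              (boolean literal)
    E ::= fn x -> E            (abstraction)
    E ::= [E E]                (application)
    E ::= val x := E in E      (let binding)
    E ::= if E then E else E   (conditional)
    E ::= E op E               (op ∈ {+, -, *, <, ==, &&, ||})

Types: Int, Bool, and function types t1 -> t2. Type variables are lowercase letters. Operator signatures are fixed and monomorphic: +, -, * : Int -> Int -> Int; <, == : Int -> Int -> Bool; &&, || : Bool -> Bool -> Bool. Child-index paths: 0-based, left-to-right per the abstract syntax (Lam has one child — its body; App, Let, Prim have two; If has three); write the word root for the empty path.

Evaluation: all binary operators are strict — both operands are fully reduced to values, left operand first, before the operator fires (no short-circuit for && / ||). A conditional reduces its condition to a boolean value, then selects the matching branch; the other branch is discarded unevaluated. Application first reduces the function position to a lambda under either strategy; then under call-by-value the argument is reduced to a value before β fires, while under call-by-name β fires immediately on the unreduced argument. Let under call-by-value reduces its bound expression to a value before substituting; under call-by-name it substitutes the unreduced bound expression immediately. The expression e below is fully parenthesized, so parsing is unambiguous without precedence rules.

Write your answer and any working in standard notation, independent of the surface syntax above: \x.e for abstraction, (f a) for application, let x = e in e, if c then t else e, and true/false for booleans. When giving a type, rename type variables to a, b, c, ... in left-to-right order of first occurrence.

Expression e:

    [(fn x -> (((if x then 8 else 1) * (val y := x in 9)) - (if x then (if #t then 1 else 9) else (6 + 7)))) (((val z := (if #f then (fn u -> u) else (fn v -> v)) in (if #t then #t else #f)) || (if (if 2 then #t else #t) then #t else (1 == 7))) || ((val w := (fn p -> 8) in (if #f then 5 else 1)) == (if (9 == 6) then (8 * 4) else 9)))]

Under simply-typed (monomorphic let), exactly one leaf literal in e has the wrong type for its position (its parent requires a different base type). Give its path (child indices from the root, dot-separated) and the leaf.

Trace:
x : a
  unify a ~ Bool
  unify Int ~ Int
  unify Int ~ Int
x : Bool
let y : Bool
  unify Int ~ Int
  unify Int ~ Int
x : Bool
  unify Bool ~ Bool
  unify Bool ~ Bool
  unify Int ~ Int
  unify Int ~ Int
  unify Int ~ Int
  unify Int ~ Int
  unify Int ~ Int
\x._ : Bool -> Int
  unify Bool ~ Bool
u : b
\u._ : b -> b
v : c
\v._ : c -> c
  unify b -> b ~ c -> c
  unify b ~ c
  unify c ~ c
let z : c -> c
  unify Bool ~ Bool
  unify Bool ~ Bool
  unify Bool ~ Bool
  unify Int ~ Bool
  FAIL: mismatch Int ~ Bool

Answer: 1.0.1.0.0 : 2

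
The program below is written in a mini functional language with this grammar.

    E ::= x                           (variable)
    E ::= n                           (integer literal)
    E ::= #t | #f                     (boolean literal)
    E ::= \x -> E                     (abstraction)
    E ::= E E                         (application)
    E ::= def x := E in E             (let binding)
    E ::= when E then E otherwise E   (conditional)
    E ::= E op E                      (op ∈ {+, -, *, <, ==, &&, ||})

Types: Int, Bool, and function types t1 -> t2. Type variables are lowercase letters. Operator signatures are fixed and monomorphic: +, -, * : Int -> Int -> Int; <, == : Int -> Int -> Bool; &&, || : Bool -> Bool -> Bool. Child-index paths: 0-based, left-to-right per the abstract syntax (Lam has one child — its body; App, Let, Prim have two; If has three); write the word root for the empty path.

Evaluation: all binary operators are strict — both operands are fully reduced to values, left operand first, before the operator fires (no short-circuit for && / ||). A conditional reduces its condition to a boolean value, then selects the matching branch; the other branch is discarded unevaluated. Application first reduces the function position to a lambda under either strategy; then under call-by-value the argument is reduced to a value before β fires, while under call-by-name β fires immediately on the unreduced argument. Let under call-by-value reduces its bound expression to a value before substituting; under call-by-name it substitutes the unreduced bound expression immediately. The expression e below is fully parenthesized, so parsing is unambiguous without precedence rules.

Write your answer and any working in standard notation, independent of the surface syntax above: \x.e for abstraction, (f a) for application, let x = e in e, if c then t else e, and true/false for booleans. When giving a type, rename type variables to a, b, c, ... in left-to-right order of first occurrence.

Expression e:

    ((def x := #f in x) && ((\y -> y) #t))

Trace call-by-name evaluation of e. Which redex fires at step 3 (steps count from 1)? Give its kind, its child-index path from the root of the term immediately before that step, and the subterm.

Answer: delta at root : (false && true)

Working:
step 0: ((let x = false in x) && ((\y.y) true))
step 1: [let@0] (false && ((\y.y) true))
step 2: [beta@1] (false && true)
step 3: [delta@root] false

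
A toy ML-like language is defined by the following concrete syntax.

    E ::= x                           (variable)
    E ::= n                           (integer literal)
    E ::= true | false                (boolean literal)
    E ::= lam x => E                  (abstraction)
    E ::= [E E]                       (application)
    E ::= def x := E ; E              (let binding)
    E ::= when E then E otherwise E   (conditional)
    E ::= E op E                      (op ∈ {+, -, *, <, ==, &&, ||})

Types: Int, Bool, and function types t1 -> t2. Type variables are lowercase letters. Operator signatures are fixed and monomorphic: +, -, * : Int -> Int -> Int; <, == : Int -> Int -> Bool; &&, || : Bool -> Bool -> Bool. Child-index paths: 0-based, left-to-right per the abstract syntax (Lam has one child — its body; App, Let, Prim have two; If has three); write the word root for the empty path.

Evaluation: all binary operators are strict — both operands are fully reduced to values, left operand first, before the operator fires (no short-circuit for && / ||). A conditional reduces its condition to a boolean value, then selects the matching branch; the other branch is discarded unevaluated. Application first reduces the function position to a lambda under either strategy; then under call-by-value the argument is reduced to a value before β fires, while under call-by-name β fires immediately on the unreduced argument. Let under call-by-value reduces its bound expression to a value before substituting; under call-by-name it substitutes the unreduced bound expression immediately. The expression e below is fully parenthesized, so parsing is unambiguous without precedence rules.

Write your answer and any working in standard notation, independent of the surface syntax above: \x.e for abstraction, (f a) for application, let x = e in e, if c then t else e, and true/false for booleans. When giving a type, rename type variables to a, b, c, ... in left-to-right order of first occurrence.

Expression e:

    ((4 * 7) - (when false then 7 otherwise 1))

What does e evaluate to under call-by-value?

Answer: 27

Trace:
step 0: ((4 * 7) - (if false then 7 else 1))
step 1: [delta@0] (28 - (if false then 7 else 1))
step 2: [if@1] (28 - 1)
step 3: [delta@root] 27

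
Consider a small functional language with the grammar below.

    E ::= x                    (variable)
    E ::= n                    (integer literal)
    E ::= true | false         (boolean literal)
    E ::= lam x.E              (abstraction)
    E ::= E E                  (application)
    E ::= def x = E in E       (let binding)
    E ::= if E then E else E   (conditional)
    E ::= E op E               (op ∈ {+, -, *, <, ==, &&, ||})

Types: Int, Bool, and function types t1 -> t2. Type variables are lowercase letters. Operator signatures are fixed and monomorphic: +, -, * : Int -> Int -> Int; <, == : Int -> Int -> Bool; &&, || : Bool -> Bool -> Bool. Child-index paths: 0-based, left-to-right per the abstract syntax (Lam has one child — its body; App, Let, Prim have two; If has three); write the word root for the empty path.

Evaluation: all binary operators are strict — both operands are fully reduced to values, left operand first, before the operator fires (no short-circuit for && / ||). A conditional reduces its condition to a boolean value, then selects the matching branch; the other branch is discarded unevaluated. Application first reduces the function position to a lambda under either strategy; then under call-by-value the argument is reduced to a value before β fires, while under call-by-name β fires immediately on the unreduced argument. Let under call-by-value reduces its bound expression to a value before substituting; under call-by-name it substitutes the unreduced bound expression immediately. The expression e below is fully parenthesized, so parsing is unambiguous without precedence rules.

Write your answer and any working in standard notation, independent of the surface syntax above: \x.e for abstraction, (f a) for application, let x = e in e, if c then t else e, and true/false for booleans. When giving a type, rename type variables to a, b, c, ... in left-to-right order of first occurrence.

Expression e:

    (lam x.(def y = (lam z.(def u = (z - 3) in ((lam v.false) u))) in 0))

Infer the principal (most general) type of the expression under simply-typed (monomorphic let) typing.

Trace:
z : b
  unify b ~ Int
  unify Int ~ Int
let u : Int
\v._ : c -> Bool
u : Int
  unify c -> Bool ~ Int -> d
  unify c ~ Int
  unify Bool ~ d
_ _ : Bool
\z._ : Int -> Bool
let y : Int -> Bool
\x._ : a -> Int

Answer: a -> Int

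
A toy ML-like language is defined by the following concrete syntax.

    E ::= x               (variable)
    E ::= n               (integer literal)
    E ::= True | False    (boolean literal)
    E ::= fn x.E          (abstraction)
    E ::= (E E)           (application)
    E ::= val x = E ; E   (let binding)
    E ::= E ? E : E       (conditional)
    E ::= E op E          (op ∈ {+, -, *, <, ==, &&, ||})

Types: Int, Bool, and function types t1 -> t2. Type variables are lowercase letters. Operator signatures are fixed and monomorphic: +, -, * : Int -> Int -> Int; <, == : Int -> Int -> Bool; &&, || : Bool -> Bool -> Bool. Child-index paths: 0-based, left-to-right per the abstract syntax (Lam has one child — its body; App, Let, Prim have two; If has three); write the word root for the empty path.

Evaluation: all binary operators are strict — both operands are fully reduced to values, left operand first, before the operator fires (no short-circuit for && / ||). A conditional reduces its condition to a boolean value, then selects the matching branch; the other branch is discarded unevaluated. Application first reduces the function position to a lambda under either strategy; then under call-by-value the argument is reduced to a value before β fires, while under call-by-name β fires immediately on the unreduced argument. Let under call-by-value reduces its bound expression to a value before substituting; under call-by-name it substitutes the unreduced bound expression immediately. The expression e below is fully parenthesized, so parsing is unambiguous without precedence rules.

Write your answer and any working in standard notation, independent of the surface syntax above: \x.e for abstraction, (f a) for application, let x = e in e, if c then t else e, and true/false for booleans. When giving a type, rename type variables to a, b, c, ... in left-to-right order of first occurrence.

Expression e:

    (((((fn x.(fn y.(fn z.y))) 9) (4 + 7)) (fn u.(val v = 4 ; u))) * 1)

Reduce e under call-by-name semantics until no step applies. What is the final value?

Answer: 11

Working:
step 0: (((((\x.(\y.(\z.y))) 9) (4 + 7)) (\u.(let v = 4 in u))) * 1)
step 1: [beta@0.0.0] ((((\y.(\z.y)) (4 + 7)) (\u.(let v = 4 in u))) * 1)
step 2: [beta@0.0] (((\z.(4 + 7)) (\u.(let v = 4 in u))) * 1)
step 3: [beta@0] ((4 + 7) * 1)
step 4: [delta@0] (11 * 1)
step 5: [delta@root] 11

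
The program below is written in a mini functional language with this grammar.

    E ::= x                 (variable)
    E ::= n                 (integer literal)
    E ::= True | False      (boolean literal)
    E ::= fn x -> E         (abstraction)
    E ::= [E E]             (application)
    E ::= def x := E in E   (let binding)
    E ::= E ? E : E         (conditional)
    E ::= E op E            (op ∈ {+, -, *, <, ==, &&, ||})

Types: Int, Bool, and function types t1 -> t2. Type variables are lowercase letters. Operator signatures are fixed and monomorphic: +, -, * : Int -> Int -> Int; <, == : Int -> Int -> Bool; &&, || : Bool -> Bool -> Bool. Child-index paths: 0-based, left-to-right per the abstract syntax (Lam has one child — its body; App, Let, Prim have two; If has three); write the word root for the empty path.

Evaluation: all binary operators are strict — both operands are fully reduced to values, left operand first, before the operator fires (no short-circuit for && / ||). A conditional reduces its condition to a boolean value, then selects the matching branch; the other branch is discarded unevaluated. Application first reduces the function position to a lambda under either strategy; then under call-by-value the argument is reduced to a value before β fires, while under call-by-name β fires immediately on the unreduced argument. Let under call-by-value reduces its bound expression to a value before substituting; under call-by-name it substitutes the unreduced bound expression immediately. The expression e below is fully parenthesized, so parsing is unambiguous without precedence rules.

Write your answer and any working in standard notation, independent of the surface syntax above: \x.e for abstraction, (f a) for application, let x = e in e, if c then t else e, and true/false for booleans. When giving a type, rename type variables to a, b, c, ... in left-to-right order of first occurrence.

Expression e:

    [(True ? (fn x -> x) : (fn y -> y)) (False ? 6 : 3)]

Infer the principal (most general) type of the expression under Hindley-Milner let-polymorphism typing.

Answer: Int

Derivation:
  unify Bool ~ Bool
x : a
\x._ : a -> a
y : b
\y._ : b -> b
  unify a -> a ~ b -> b
  unify a ~ b
  unify b ~ b
  unify Bool ~ Bool
  unify Int ~ Int
  unify b -> b ~ Int -> c
  unify b ~ Int
  unify Int ~ c
_ _ : Int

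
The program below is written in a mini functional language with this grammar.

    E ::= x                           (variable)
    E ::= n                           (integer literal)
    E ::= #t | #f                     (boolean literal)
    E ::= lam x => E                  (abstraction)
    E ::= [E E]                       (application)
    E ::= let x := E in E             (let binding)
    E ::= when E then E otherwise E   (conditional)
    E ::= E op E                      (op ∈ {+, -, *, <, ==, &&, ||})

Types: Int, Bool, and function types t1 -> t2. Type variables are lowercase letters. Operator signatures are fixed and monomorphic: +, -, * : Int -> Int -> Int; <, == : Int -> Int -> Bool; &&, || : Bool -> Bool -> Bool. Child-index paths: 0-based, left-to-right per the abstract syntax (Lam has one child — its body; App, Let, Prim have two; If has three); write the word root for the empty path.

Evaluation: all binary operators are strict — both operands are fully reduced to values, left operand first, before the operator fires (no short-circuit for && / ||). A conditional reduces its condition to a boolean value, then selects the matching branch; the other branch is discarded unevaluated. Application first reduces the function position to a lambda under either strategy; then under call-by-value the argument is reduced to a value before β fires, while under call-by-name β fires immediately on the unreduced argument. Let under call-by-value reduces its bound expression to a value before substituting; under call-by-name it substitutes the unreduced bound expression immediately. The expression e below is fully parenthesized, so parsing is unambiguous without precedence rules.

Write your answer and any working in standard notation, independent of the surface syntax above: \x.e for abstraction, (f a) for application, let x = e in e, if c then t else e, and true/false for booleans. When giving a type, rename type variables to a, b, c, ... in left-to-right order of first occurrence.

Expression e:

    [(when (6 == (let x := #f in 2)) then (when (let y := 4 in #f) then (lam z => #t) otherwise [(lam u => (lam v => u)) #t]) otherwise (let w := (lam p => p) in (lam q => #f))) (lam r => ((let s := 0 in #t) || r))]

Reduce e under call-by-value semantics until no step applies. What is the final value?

Trace:
step 0: ((if (6 == (let x = false in 2)) then (if (let y = 4 in false) then (\z.true) else ((\u.(\v.u)) true)) else (let w = (\p.p) in (\q.false))) (\r.((let s = 0 in true) || r)))
step 1: [let@0.0.1] ((if (6 == 2) then (if (let y = 4 in false) then (\z.true) else ((\u.(\v.u)) true)) else (let w = (\p.p) in (\q.false))) (\r.((let s = 0 in true) || r)))
step 2: [delta@0.0] ((if false then (if (let y = 4 in false) then (\z.true) else ((\u.(\v.u)) true)) else (let w = (\p.p) in (\q.false))) (\r.((let s = 0 in true) || r)))
step 3: [if@0] ((let w = (\p.p) in (\q.false)) (\r.((let s = 0 in true) || r)))
step 4: [let@0] ((\q.false) (\r.((let s = 0 in true) || r)))
step 5: [beta@root] false

Answer: false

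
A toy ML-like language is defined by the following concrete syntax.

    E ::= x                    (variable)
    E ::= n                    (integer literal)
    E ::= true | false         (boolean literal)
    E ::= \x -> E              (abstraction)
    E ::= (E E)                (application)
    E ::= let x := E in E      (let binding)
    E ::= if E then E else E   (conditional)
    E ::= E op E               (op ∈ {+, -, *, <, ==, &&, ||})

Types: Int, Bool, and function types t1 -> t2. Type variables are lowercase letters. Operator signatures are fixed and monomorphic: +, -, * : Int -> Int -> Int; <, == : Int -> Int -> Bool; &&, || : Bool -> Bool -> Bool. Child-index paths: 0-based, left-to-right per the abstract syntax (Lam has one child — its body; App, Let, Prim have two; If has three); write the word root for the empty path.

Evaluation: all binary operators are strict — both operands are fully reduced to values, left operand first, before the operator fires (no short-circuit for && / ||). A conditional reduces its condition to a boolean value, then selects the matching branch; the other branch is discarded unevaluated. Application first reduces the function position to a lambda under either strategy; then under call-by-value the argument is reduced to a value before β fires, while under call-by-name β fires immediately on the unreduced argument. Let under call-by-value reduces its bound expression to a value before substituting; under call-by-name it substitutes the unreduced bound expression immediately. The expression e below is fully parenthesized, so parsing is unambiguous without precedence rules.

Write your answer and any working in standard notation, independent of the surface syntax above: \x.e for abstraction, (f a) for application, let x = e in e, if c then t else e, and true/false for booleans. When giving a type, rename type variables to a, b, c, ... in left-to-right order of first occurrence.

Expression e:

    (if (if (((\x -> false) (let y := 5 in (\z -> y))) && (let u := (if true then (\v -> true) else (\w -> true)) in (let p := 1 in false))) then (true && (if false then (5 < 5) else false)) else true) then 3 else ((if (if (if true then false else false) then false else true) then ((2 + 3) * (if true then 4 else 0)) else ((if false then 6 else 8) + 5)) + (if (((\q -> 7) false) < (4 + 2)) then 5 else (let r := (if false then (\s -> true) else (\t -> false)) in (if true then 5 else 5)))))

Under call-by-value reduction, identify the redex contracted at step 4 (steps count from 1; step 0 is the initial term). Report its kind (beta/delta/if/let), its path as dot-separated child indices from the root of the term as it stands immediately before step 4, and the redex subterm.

Answer: let at 0.0.1 : (let u = (\v.true) in (let p = 1 in false))

Derivation:
step 0: (if (if (((\x.false) (let y = 5 in (\z.y))) && (let u = (if true then (\v.true) else (\w.true)) in (let p = 1 in false))) then (true && (if false then (5 < 5) else false)) else true) then 3 else ((if (if (if true then false else false) then false else true) then ((2 + 3) * (if true then 4 else 0)) else ((if false then 6 else 8) + 5)) + (if (((\q.7) false) < (4 + 2)) then 5 else (let r = (if false then (\s.true) else (\t.false)) in (if true then 5 else 5)))))
step 1: [let@0.0.0.1] (if (if (((\x.false) (\z.5)) && (let u = (if true then (\v.true) else (\w.true)) in (let p = 1 in false))) then (true && (if false then (5 < 5) else false)) else true) then 3 else ((if (if (if true then false else false) then false else true) then ((2 + 3) * (if true then 4 else 0)) else ((if false then 6 else 8) + 5)) + (if (((\q.7) false) < (4 + 2)) then 5 else (let r = (if false then (\s.true) else (\t.false)) in (if true then 5 else 5)))))
step 2: [beta@0.0.0] (if (if (false && (let u = (if true then (\v.true) else (\w.true)) in (let p = 1 in false))) then (true && (if false then (5 < 5) else false)) else true) then 3 else ((if (if (if true then false else false) then false else true) then ((2 + 3) * (if true then 4 else 0)) else ((if false then 6 else 8) + 5)) + (if (((\q.7) false) < (4 + 2)) then 5 else (let r = (if false then (\s.true) else (\t.false)) in (if true then 5 else 5)))))
step 3: [if@0.0.1.0] (if (if (false && (let u = (\v.true) in (let p = 1 in false))) then (true && (if false then (5 < 5) else false)) else true) then 3 else ((if (if (if true then false else false) then false else true) then ((2 + 3) * (if true then 4 else 0)) else ((if false then 6 else 8) + 5)) + (if (((\q.7) false) < (4 + 2)) then 5 else (let r = (if false then (\s.true) else (\t.false)) in (if true then 5 else 5)))))
step 4: [let@0.0.1] (if (if (false && (let p = 1 in false)) then (true && (if false then (5 < 5) else false)) else true) then 3 else ((if (if (if true then false else false) then false else true) then ((2 + 3) * (if true then 4 else 0)) else ((if false then 6 else 8) + 5)) + (if (((\q.7) false) < (4 + 2)) then 5 else (let r = (if false then (\s.true) else (\t.false)) in (if true then 5 else 5)))))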